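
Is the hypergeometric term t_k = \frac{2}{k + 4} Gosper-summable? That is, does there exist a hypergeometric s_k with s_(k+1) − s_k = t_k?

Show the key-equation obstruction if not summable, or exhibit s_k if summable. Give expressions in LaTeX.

No; the coefficient equations for f are inconsistent.

t_(k+1)/t_k = (k + 4)/(k + 5).
A = k + 4, B = k + 5, C = 1.
f must satisfy (k + 4)·f(k+1) − (k + 4)·f(k) = 1.
Degrees (1,1,0) ⇒ d ≤ 0.
Generic f = c0 gives residual -1; -1 = 0 cannot hold, so t_k is not Gosper-summable.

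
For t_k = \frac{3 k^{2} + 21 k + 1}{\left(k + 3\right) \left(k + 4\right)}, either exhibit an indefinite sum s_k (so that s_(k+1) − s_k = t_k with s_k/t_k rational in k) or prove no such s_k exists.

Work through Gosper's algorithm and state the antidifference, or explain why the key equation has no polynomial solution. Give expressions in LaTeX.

s_k = \frac{k \left(9 k - 8\right)}{3 \left(k + 3\right)}

Step 1: r(k) = (k + 3)*(21*k + 3*(k + 1)**2 + 22)/((k + 5)*(3*k**2 + 21*k + 1)).
Take A(k)=k + 3, B(k)=k + 5, C(k)=k**2 + 7*k + 1/3.
Solve (k + 3)·f(k+1) − (k + 4)·f(k) = k**2 + 7*k + 1/3.
From deg A=1, deg B=1, deg C=2: d=2.
Solving with deg f ≤ 2: f(k) = k*(9*k - 8)/9.
So s_k = (B(k−1)f/C)·t_k = (k*(k + 4)*(9*k - 8)/(3*(3*k**2 + 21*k + 1)))·t_k = k*(9*k - 8)/(3*(k + 3)).
Check: Δs_k = (3*k**2 + 21*k + 1)/(k**2 + 7*k + 12). ✓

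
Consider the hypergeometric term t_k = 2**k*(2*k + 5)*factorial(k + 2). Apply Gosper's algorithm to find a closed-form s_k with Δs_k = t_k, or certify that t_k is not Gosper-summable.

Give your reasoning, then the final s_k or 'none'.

s_k = 2**k*factorial(k + 2)

The ratio is 2*(k + 3)*(2*k + 7)/(2*k + 5).
Take A(k)=2*k + 6, B(k)=1, C(k)=k + 5/2.
Solve (2*k + 6)·f(k+1) − (1)·f(k) = k + 5/2.
d = 0 from the (1,0,1) case.
Match coefficients ⇒ f(k) = 1/2.
R(k) = B(k−1)·f(k)/C(k) = 1/(2*k + 5); s_k = R·t_k = 2**k*factorial(k + 2).
Δs = 2**k*(2*k + 5)*factorial(k + 2), as required.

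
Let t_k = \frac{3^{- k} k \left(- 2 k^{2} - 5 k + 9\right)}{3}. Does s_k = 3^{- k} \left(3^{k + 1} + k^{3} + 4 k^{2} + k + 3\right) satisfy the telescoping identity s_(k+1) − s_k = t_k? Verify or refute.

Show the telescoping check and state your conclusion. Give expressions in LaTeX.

Valid: the claim telescopes to t_k.

s_(k+1) = (9*3**k + k**3 + 7*k**2 + 12*k + 9)/(3*3**k)
s_(k+1) − s_k = k*(-2*k**2 - 5*k + 9)/(3*3**k)
(s_(k+1) − s_k) − t_k = 0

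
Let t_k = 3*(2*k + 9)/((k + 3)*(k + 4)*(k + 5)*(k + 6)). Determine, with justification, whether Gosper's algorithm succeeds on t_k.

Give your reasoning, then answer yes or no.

Compute t_(k+1)/t_k: get (k + 3)*(2*k + 11)/((k + 7)*(2*k + 9)).
Gosper form: A/B · C(k+1)/C(k) with A=k + 3, B=k + 7, C=k + 9/2.
f must satisfy (k + 3)·f(k+1) − (k + 6)·f(k) = k + 9/2.
deg f ≤ 3 (via 1,1,1).
Match coefficients ⇒ f(k) = k*(k + 4)*(k + 8)/30.
R(k) = B(k−1)·f(k)/C(k) = k*(k + 4)*(k + 6)*(k + 8)/(15*(2*k + 9)); s_k = R·t_k = k*(k + 8)/(5*(k**2 + 8*k + 15)).
Check: Δs_k = 3*(2*k + 9)/(k**4 + 18*k**3 + 119*k**2 + 342*k + 360). ✓

Yes. s_k = k*(k + 8)/(5*(k**2 + 8*k + 15)).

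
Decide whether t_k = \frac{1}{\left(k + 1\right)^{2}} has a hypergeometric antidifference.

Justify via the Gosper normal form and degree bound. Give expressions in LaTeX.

No — key equation has no polynomial f.

t_(k+1)/t_k = (k + 1)**2/(k + 2)**2.
Gosper form: A/B · C(k+1)/C(k) with A=k**2 + 2*k + 1, B=k**2 + 4*k + 4, C=1.
f must satisfy (k**2 + 2*k + 1)·f(k+1) − (k**2 + 2*k + 1)·f(k) = 1.
deg f ≤ 0 (via 2,2,0).
f = c0 ⇒ A·f(k+1) − B(k−1)·f(k) − C = -1. The system {-1 = 0} is inconsistent; no antidifference.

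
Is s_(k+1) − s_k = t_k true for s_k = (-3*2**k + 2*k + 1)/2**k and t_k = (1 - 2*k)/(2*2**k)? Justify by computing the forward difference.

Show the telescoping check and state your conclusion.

s_(k+1) = -3 + k/2**k + 3/(2*2**k)
s_(k+1) − s_k = (1 - 2*k)/(2*2**k)
(s_(k+1) − s_k) − t_k = 0

Valid — Δs_k = t_k.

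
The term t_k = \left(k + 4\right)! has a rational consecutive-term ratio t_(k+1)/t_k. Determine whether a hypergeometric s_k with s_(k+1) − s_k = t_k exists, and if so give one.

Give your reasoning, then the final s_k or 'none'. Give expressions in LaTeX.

Step 1: r(k) = k + 5.
Take A(k)=k + 5, B(k)=1, C(k)=1.
Key eq: (k + 5)·f(k+1) = (1)·f(k) + (1).
Degrees (1,0,0) ⇒ d ≤ -1.
d = -1 < 0 ⇒ no nonzero polynomial f; not summable.

none — t_k is not Gosper-summable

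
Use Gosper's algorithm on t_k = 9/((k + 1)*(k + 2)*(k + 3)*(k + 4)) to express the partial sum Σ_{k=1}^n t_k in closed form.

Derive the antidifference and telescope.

S(n) = n*(n**2 + 9*n + 26)/(8*(n**3 + 9*n**2 + 26*n + 24))

The ratio is (k + 1)/(k + 5).
Factor: A=k + 1; B=k + 5; C=1.
Set up (k + 1)·f(k+1) − (k + 4)·f(k) − (1) = 0.
Degrees (1,1,0) ⇒ d ≤ 3.
A polynomial solution: f(k) = k*(k**2 + 6*k + 11)/18.
Then R = B(k−1)f/C = k*(k + 4)*(k**2 + 6*k + 11)/18, so s_k = R(k)·t_k = k*(k**2 + 6*k + 11)/(2*(k + 1)*(k + 2)*(k + 3)).
Δs = 9/(k**4 + 10*k**3 + 35*k**2 + 50*k + 24), as required.
Telescope: S(n) = s_(n+1) − s_(1) = (n**3 + 9*n**2 + 26*n + 18)/(2*(n**3 + 9*n**2 + 26*n + 24)) − (3/8) = n*(n**2 + 9*n + 26)/(8*(n**3 + 9*n**2 + 26*n + 24)).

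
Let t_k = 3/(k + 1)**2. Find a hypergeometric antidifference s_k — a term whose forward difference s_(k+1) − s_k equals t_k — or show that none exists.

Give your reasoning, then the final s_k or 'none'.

t_(k+1)/t_k = (k + 1)**2/(k + 2)**2.
Gosper form: A/B · C(k+1)/C(k) with A=k**2 + 2*k + 1, B=k**2 + 4*k + 4, C=1.
Solve (k**2 + 2*k + 1)·f(k+1) − (k**2 + 2*k + 1)·f(k) = 1.
Degrees (2,2,0) ⇒ d ≤ 0.
Write f(k) = c0. Then LHS − RHS = -1, requiring -1 = 0: contradictory. No certificate.

no hypergeometric antidifference exists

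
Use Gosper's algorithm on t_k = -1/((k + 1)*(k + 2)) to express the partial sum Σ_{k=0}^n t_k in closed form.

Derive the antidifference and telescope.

S(n) = (-n - 1)/(n + 2)

Compute t_(k+1)/t_k: get (k + 1)/(k + 3).
A = k + 1, B = k + 3, C = 1.
Solve (k + 1)·f(k+1) − (k + 2)·f(k) = 1.
deg f ≤ 1 (via 1,1,0).
Match coefficients ⇒ f(k) = k.
R(k) = B(k−1)·f(k)/C(k) = k*(k + 2); s_k = R·t_k = -k/(k + 1).
Verify: -1/(k**2 + 3*k + 2) matches t_k.
s_(n+1) = (-n - 1)/(n + 2) and s_(0) = 0, so S(n) = (-n - 1)/(n + 2).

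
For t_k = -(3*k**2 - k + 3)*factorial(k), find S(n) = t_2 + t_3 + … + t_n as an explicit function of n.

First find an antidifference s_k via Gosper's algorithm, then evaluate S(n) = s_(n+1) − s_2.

S(n) = -3*n**2*factorial(n) - 2*n*factorial(n) + factorial(n) + 4

r(k) = (k + 1)*(-k + 3*(k + 1)**2 + 2)/(3*k**2 - k + 3) after simplifying.
So A=k + 1 and B=1, with C=k**2 - k/3 + 1.
f must satisfy (k + 1)·f(k+1) − (1)·f(k) = k**2 - k/3 + 1.
Bound: deg f ≤ 1.
Match coefficients ⇒ f(k) = (3*k - 4)/3.
Then R = B(k−1)f/C = (3*k - 4)/(3*k**2 - k + 3), so s_k = R(k)·t_k = -(3*k - 4)*factorial(k).
Δs = -(3*k**2 - k + 3)*factorial(k), as required.
Σ_(k=2)^n t_k = s_(n+1) − s_(2) = (-(3*n - 1)*factorial(n + 1)) − (-4), i.e. -3*n**2*factorial(n) - 2*n*factorial(n) + factorial(n) + 4.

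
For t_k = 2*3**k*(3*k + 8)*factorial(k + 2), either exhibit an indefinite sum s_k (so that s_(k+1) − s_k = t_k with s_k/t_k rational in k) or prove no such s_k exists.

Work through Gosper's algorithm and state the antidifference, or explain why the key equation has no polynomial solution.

Ratio r(k) = 3*(k + 3)*(3*k + 11)/(3*k + 8).
Factor: A=3*k + 9; B=1; C=k + 8/3.
Solve (3*k + 9)·f(k+1) − (1)·f(k) = k + 8/3.
Bound: deg f ≤ 0.
Solve for f: f(k) = 1/3 (degree 0 ≤ 0).
Certificate R = B(k−1)f/C = 1/(3*k + 8) gives s_k = 2*3**k*factorial(k + 2).
s_(k+1) − s_k = 2*3**k*(3*k + 8)*factorial(k + 2) = t_k.

s_k = 2*3**k*factorial(k + 2)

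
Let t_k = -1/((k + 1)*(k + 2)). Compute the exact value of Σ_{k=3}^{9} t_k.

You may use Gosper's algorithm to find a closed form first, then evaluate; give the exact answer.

Σ = -7/44

r(k) = (k + 1)/(k + 3) after simplifying.
Factor: A=k + 1; B=k + 3; C=1.
f must satisfy (k + 1)·f(k+1) − (k + 2)·f(k) = 1.
Degrees (1,1,0) ⇒ d ≤ 1.
A polynomial solution: f(k) = k.
Certificate R = B(k−1)f/C = k*(k + 2) gives s_k = -k/(k + 1).
Δs = -1/(k**2 + 3*k + 2), as required.
Evaluate s at k=10 and k=3: -10/11 and -3/4; difference -7/44.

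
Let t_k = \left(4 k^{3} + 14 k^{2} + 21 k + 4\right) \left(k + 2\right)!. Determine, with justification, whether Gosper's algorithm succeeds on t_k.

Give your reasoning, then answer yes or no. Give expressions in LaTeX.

Yes. s_k = \left(4 k^{2} - 2 k - 1\right) \left(k + 2\right)!.

Step 1: r(k) = (4*k**4 + 38*k**3 + 139*k**2 + 226*k + 129)/(4*k**3 + 14*k**2 + 21*k + 4).
Take A(k)=k + 3, B(k)=1, C(k)=k**3 + 7*k**2/2 + 21*k/4 + 1.
Solve (k + 3)·f(k+1) − (1)·f(k) = k**3 + 7*k**2/2 + 21*k/4 + 1.
d = 2 from the (1,0,3) case.
Match coefficients ⇒ f(k) = (4*k**2 - 2*k - 1)/4.
R(k) = B(k−1)·f(k)/C(k) = (4*k**2 - 2*k - 1)/(4*k**3 + 14*k**2 + 21*k + 4); s_k = R·t_k = (4*k**2 - 2*k - 1)*factorial(k + 2).
s_(k+1) − s_k = (4*k**3 + 14*k**2 + 21*k + 4)*factorial(k + 2) = t_k.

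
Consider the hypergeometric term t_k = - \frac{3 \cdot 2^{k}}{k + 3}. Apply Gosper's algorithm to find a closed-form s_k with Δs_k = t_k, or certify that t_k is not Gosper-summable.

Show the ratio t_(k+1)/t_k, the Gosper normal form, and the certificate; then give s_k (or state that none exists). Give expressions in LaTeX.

not Gosper-summable; s_k does not exist

Ratio r(k) = 2*(k + 3)/(k + 4).
Take A(k)=2*k + 6, B(k)=k + 4, C(k)=1.
Set up (2*k + 6)·f(k+1) − (k + 3)·f(k) − (1) = 0.
Degrees (1,1,0) ⇒ d ≤ -1.
Negative degree bound (-1): no f exists, t_k not Gosper-summable.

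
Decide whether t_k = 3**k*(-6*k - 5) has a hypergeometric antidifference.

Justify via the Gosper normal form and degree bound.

Yes. s_k = 3**k*(2 - 3*k).

Compute t_(k+1)/t_k: get 3*(6*k + 11)/(6*k + 5).
Factor: A=3; B=1; C=k + 5/6.
Solve (3)·f(k+1) − (1)·f(k) = k + 5/6.
Degrees (0,0,1) ⇒ d ≤ 1.
Coefficient equations give f(k) = (3*k - 2)/6.
Get s_k = R·t_k = 3**k*(2 - 3*k) with R(k) = B(k−1)f(k)/C(k) = (3*k - 2)/(6*k + 5).
Check: Δs_k = 3**k*(-6*k - 5). ✓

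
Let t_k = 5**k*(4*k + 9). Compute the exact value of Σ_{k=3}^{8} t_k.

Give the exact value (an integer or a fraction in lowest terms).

Σ = 19530750

Step 1: r(k) = 5*(4*k + 13)/(4*k + 9).
Gosper form: A/B · C(k+1)/C(k) with A=5, B=1, C=k + 9/4.
Solve (5)·f(k+1) − (1)·f(k) = k + 9/4.
deg f ≤ 1 (via 0,0,1).
Match coefficients ⇒ f(k) = (k + 1)/4.
Certificate R = B(k−1)f/C = (k + 1)/(4*k + 9) gives s_k = 5**k*(k + 1).
Δs = 5**k*(4*k + 9), as required.
Sum = s_(9) − s_(3); s_(9) = 19531250, s_(3) = 500 ⇒ 19530750.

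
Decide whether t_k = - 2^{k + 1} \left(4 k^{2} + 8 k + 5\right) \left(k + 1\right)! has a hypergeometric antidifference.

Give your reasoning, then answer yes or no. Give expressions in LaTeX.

Yes. s_k = - 2^{k + 1} \left(2 k - 1\right) \left(k + 1\right)!.

The ratio is 2*(4*k**3 + 24*k**2 + 49*k + 34)/(4*k**2 + 8*k + 5).
So A=2*k + 4 and B=1, with C=k**2 + 2*k + 5/4.
Set up (2*k + 4)·f(k+1) − (1)·f(k) − (k**2 + 2*k + 5/4) = 0.
Degrees (1,0,2) ⇒ d ≤ 1.
Solve for f: f(k) = (2*k - 1)/4 (degree 1 ≤ 1).
So s_k = (B(k−1)f/C)·t_k = ((2*k - 1)/(4*k**2 + 8*k + 5))·t_k = -2**(k + 1)*(2*k - 1)*factorial(k + 1).
Check: Δs_k = -2**(k + 1)*(4*k**2 + 8*k + 5)*factorial(k + 1). ✓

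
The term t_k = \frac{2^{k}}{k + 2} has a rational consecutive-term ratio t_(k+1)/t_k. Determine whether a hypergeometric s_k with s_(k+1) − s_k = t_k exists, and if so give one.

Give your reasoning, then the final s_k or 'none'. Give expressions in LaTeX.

not Gosper-summable; s_k does not exist

t_(k+1)/t_k = 2*(k + 2)/(k + 3).
Gosper form: A/B · C(k+1)/C(k) with A=2*k + 4, B=k + 3, C=1.
Need (2*k + 4)·f(k+1) − (k + 2)·f(k) = 1.
deg f ≤ -1 (via 1,1,0).
Bound -1 < 0, so the key equation has no polynomial solution.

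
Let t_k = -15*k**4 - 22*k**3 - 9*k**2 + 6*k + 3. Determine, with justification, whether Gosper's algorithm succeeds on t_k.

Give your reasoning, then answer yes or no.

t_(k+1)/t_k = (15*k**4 + 82*k**3 + 165*k**2 + 138*k + 37)/(15*k**4 + 22*k**3 + 9*k**2 - 6*k - 3).
Take A(k)=1, B(k)=1, C(k)=k**4 + 22*k**3/15 + 3*k**2/5 - 2*k/5 - 1/5.
Need (1)·f(k+1) − (1)·f(k) = k**4 + 22*k**3/15 + 3*k**2/5 - 2*k/5 - 1/5.
d = 5 from the (0,0,4) case.
A polynomial solution: f(k) = k*(3*k**4 - 2*k**3 - 3*k**2 - 2*k + 1)/15.
Get s_k = R·t_k = k*(-3*k**4 + 2*k**3 + 3*k**2 + 2*k - 1) with R(k) = B(k−1)f(k)/C(k) = k*(3*k**4 - 2*k**3 - 3*k**2 - 2*k + 1)/(15*k**4 + 22*k**3 + 9*k**2 - 6*k - 3).
Δs = -15*k**4 - 22*k**3 - 9*k**2 + 6*k + 3, as required.

Yes. s_k = k*(-3*k**4 + 2*k**3 + 3*k**2 + 2*k - 1).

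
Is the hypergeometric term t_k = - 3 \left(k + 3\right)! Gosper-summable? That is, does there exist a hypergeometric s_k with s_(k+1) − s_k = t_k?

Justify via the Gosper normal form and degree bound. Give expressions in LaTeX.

No — t_k has no hypergeometric antidifference.

Ratio r(k) = k + 4.
Take A(k)=k + 4, B(k)=1, C(k)=1.
Solve (k + 4)·f(k+1) − (1)·f(k) = 1.
deg f ≤ -1 (via 1,0,0).
deg f ≤ -1 is impossible — no certificate.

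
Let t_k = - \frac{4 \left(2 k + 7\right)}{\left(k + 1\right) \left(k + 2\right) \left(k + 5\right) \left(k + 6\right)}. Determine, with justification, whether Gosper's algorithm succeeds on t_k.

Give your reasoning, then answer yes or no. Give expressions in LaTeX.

Yes. s_k = \frac{4 k \left(- k - 6\right)}{5 \left(k^{2} + 6 k + 5\right)}.

t_(k+1)/t_k = (k + 1)*(k + 5)*(2*k + 9)/((k + 3)*(k + 7)*(2*k + 7)).
Gosper form: A/B · C(k+1)/C(k) with A=k + 1, B=k + 7, C=k**3 + 21*k**2/2 + 73*k/2 + 42.
Set up (k + 1)·f(k+1) − (k + 6)·f(k) − (k**3 + 21*k**2/2 + 73*k/2 + 42) = 0.
deg f ≤ 5 (via 1,1,3).
Coefficient equations give f(k) = k*(k + 2)*(k + 3)*(k + 4)*(k + 6)/10.
Then R = B(k−1)f/C = k*(k + 2)*(k + 6)**2/(5*(2*k + 7)), so s_k = R(k)·t_k = 4*k*(-k - 6)/(5*(k**2 + 6*k + 5)).
Δs = 4*(-2*k - 7)/(k**4 + 14*k**3 + 65*k**2 + 112*k + 60), as required.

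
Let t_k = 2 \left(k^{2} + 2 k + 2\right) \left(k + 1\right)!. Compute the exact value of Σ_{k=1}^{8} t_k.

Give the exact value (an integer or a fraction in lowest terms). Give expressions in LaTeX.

t_(k+1)/t_k = (k + 2)*(2*k + (k + 1)**2 + 4)/(k**2 + 2*k + 2).
Take A(k)=k + 2, B(k)=1, C(k)=k**2 + 2*k + 2.
f must satisfy (k + 2)·f(k+1) − (1)·f(k) = k**2 + 2*k + 2.
From deg A=1, deg B=0, deg C=2: d=1.
A polynomial solution: f(k) = k.
Get s_k = R·t_k = 2*k*factorial(k + 1) with R(k) = B(k−1)f(k)/C(k) = k/(k**2 + 2*k + 2).
s_(k+1) − s_k = 2*(k**2 + 2*k + 2)*factorial(k + 1) = t_k.
Evaluate s at k=9 and k=1: 65318400 and 4; difference 65318396.

Σ = 65318396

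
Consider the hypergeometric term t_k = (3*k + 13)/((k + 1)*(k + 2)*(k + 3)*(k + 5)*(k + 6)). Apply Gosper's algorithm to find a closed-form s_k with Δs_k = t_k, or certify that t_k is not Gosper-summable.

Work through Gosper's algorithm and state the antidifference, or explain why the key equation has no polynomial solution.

Step 1: r(k) = (k + 1)*(k + 5)*(3*k + 16)/((k + 4)*(k + 7)*(3*k + 13)).
Take A(k)=k + 1, B(k)=k + 7, C(k)=k**2 + 25*k/3 + 52/3.
Set up (k + 1)·f(k+1) − (k + 6)·f(k) − (k**2 + 25*k/3 + 52/3) = 0.
deg f ≤ 5 (via 1,1,2).
Solve for f: f(k) = k*(k + 3)*(k + 4)*(k**2 + 8*k + 17)/30 (degree 5 ≤ 5).
So s_k = (B(k−1)f/C)·t_k = (k*(k + 3)*(k + 6)*(k**2 + 8*k + 17)/(10*(3*k + 13)))·t_k = k*(k**2 + 8*k + 17)/(10*(k**3 + 8*k**2 + 17*k + 10)).
Δs = (3*k + 13)/(k**5 + 17*k**4 + 107*k**3 + 307*k**2 + 396*k + 180), as required.

s_k = k*(k**2 + 8*k + 17)/(10*(k**3 + 8*k**2 + 17*k + 10))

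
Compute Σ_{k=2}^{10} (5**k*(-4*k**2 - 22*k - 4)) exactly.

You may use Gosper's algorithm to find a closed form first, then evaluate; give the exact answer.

Σ = -7324218600

Compute t_(k+1)/t_k: get 5*(2*k**2 + 15*k + 15)/(2*k**2 + 11*k + 2).
Factor: A=5; B=1; C=k**2 + 11*k/2 + 1.
f must satisfy (5)·f(k+1) − (1)·f(k) = k**2 + 11*k/2 + 1.
d = 2 from the (0,0,2) case.
Solving with deg f ≤ 2: f(k) = (k - 1)*(k + 4)/4.
Certificate R = B(k−1)f/C = (k - 1)*(k + 4)/(2*(2*k**2 + 11*k + 2)) gives s_k = 5**k*(-k**2 - 3*k + 4).
Δs = 5**k*(-4*k**2 - 22*k - 4), as required.
Sum = s_(11) − s_(2); s_(11) = -7324218750, s_(2) = -150 ⇒ -7324218600.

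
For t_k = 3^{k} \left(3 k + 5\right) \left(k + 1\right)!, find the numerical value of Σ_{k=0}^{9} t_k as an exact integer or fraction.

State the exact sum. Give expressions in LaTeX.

Σ = 2357047123199

r(k) = 3*(k + 2)*(3*k + 8)/(3*k + 5) after simplifying.
Normal form (A,B,C) = (3*k + 6, 1, k + 5/3).
Solve (3*k + 6)·f(k+1) − (1)·f(k) = k + 5/3.
From deg A=1, deg B=0, deg C=1: d=0.
Coefficient equations give f(k) = 1/3.
Get s_k = R·t_k = 3**k*factorial(k + 1) with R(k) = B(k−1)f(k)/C(k) = 1/(3*k + 5).
Check: Δs_k = 3**k*(3*k + 5)*factorial(k + 1). ✓
Σ_(k=0)^(9) t_k = s_(10) − s_(0) = 2357047123200 − (1) = 2357047123199.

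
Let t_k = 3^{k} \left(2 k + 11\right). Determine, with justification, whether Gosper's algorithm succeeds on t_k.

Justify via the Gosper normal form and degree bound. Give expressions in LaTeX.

Yes. s_k = 3^{k} \left(k + 4\right).

t_(k+1)/t_k = 3*(2*k + 13)/(2*k + 11).
A = 3, B = 1, C = k + 11/2.
Need (3)·f(k+1) − (1)·f(k) = k + 11/2.
deg f ≤ 1 (via 0,0,1).
Match coefficients ⇒ f(k) = (k + 4)/2.
So s_k = (B(k−1)f/C)·t_k = ((k + 4)/(2*k + 11))·t_k = 3**k*(k + 4).
Check: Δs_k = 3**k*(2*k + 11). ✓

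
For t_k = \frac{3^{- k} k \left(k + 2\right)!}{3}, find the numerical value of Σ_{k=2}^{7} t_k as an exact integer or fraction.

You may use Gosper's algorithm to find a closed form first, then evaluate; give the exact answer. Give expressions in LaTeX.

Σ = 44584/81

Step 1: r(k) = (k + 1)*(k + 3)/(3*k).
Normal form (A,B,C) = (k/3 + 1, 1, k).
Need (k/3 + 1)·f(k+1) − (1)·f(k) = k.
Degrees (1,0,1) ⇒ d ≤ 0.
A polynomial solution: f(k) = 3.
Get s_k = R·t_k = factorial(k + 2)/3**k with R(k) = B(k−1)f(k)/C(k) = 3/k.
s_(k+1) − s_k = k*factorial(k + 2)/(3*3**k) = t_k.
Σ_(k=2)^(7) t_k = s_(8) − s_(2) = 44800/81 − (8/3) = 44584/81.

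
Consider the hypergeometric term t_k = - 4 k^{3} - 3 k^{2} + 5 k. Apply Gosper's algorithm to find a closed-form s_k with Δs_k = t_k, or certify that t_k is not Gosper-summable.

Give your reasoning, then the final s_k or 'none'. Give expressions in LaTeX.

s_k = k \left(- k^{3} + k^{2} + 3 k - 3\right)

Step 1: r(k) = (4*k**3 + 15*k**2 + 13*k + 2)/(k*(4*k**2 + 3*k - 5)).
Gosper form: A/B · C(k+1)/C(k) with A=1, B=1, C=k**3 + 3*k**2/4 - 5*k/4.
Set up (1)·f(k+1) − (1)·f(k) − (k**3 + 3*k**2/4 - 5*k/4) = 0.
Bound: deg f ≤ 4.
Coefficient equations give f(k) = k*(k - 1)*(k**2 - 3)/4.
Get s_k = R·t_k = k*(-k**3 + k**2 + 3*k - 3) with R(k) = B(k−1)f(k)/C(k) = (k - 1)*(k**2 - 3)/(4*k**2 + 3*k - 5).
s_(k+1) − s_k = k*(-4*k**2 - 3*k + 5) = t_k.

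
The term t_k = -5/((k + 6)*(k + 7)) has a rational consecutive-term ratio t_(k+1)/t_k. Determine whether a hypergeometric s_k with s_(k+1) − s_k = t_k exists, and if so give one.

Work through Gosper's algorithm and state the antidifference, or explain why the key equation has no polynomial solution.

Compute t_(k+1)/t_k: get (k + 6)/(k + 8).
Normal form (A,B,C) = (k + 6, k + 8, 1).
Key eq: (k + 6)·f(k+1) = (k + 7)·f(k) + (1).
Bound: deg f ≤ 1.
A polynomial solution: f(k) = k/6.
Certificate R = B(k−1)f/C = k*(k + 7)/6 gives s_k = -5*k/(6*k + 36).
Check: Δs_k = -5/(k**2 + 13*k + 42). ✓

s_k = -5*k/(6*k + 36)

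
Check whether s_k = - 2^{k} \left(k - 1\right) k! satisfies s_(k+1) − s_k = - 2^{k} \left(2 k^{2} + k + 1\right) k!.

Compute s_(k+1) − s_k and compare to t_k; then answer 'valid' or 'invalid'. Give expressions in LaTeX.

s_(k+1) = -2**(k + 1)*k*factorial(k + 1)
s_(k+1) − s_k = -2**k*(2*k**2 + k + 1)*factorial(k)
(s_(k+1) − s_k) − t_k = 0

valid; difference matches t_k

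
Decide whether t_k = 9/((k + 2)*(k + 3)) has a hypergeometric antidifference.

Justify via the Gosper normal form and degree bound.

Yes. s_k = 9*k/(2*(k + 2)).

The ratio is (k + 2)/(k + 4).
Normal form (A,B,C) = (k + 2, k + 4, 1).
f must satisfy (k + 2)·f(k+1) − (k + 3)·f(k) = 1.
deg f ≤ 1 (via 1,1,0).
Coefficient equations give f(k) = k/2.
Then R = B(k−1)f/C = k*(k + 3)/2, so s_k = R(k)·t_k = 9*k/(2*(k + 2)).
s_(k+1) − s_k = 9/(k**2 + 5*k + 6) = t_k.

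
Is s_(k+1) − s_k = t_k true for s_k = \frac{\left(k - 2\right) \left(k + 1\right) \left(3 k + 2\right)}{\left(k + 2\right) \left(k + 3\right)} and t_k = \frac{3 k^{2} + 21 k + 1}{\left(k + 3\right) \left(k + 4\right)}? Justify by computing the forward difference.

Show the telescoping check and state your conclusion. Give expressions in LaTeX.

s_(k+1) = (k - 1)*(k + 2)*(3*k + 5)/((k + 3)*(k + 4))
s_(k+1) − s_k = (3*k**3 + 27*k**2 + 24*k - 4)/(k**3 + 9*k**2 + 26*k + 24)
(s_(k+1) − s_k) − t_k = (-19*k - 6)/(k**3 + 9*k**2 + 26*k + 24)

Invalid: residual \frac{- 19 k - 6}{k^{3} + 9 k^{2} + 26 k + 24} ≠ 0.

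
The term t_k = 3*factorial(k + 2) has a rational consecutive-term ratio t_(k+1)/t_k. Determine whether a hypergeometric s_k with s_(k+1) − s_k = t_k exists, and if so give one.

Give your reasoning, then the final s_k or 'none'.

The ratio is k + 3.
A = k + 3, B = 1, C = 1.
Key eq: (k + 3)·f(k+1) = (1)·f(k) + (1).
deg f ≤ -1 (via 1,0,0).
Negative degree bound (-1): no f exists, t_k not Gosper-summable.

not Gosper-summable; s_k does not exist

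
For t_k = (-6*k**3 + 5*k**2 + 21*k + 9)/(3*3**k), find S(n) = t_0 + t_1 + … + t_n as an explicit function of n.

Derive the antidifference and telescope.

S(n) = (12*3**n + 3*n**3 + 11*n**2 + 9*n - 3)/(3*3**n)

Step 1: r(k) = (6*k**3 + 13*k**2 - 13*k - 29)/(3*(6*k**3 - 5*k**2 - 21*k - 9)).
Take A(k)=1/3, B(k)=1, C(k)=k**3 - 5*k**2/6 - 7*k/2 - 3/2.
Solve (1/3)·f(k+1) − (1)·f(k) = k**3 - 5*k**2/6 - 7*k/2 - 3/2.
d = 3 from the (0,0,3) case.
Coefficient equations give f(k) = -(3*k**3 + 2*k**2 - 4*k - 4)/2.
Then R = B(k−1)f/C = -3*(3*k**3 + 2*k**2 - 4*k - 4)/(6*k**3 - 5*k**2 - 21*k - 9), so s_k = R(k)·t_k = (3*k**3 + 2*k**2 - 4*k - 4)/3**k.
Verify: (-6*k**3 + 5*k**2 + 21*k + 9)/(3*3**k) matches t_k.
Telescope: S(n) = s_(n+1) − s_(0) = 3**(-n - 1)*(3*n**3 + 11*n**2 + 9*n - 3) − (-4) = (12*3**n + 3*n**3 + 11*n**2 + 9*n - 3)/(3*3**n).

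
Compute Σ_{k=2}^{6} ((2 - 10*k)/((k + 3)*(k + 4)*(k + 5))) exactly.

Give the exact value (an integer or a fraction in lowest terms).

Σ = -61/165

Ratio r(k) = (k + 3)*(5*k + 4)/((k + 6)*(5*k - 1)).
Gosper form: A/B · C(k+1)/C(k) with A=k + 3, B=k + 6, C=k - 1/5.
Need (k + 3)·f(k+1) − (k + 5)·f(k) = k - 1/5.
From deg A=1, deg B=1, deg C=1: d=2.
Solve for f: f(k) = k*(7*k - 11)/60 (degree 2 ≤ 2).
So s_k = (B(k−1)f/C)·t_k = (k*(k + 5)*(7*k - 11)/(12*(5*k - 1)))·t_k = -k*(7*k - 11)/(6*(k + 3)*(k + 4)).
s_(k+1) − s_k = 2*(1 - 5*k)/(k**3 + 12*k**2 + 47*k + 60) = t_k.
Telescoping: Σ = s_(7) − s_(2) = -133/330 − (-1/30) = -61/165.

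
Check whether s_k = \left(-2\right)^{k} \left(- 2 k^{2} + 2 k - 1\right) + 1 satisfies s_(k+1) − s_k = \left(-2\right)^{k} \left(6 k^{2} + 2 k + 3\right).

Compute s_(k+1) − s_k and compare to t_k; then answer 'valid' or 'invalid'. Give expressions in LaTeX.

Valid: the claim telescopes to t_k.

s_(k+1) = (-2)**(k + 1)*(2*k - 2*(k + 1)**2 + 1) + 1
s_(k+1) − s_k = (-2)**k*(6*k**2 + 2*k + 3)
(s_(k+1) − s_k) − t_k = 0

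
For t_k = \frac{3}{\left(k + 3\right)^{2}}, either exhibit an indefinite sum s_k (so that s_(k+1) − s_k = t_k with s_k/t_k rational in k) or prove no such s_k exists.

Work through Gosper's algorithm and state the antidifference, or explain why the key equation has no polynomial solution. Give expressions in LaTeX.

The ratio is (k + 3)**2/(k + 4)**2.
Take A(k)=k**2 + 6*k + 9, B(k)=k**2 + 8*k + 16, C(k)=1.
Need (k**2 + 6*k + 9)·f(k+1) − (k**2 + 6*k + 9)·f(k) = 1.
Bound: deg f ≤ 0.
Put f(k) = c0: A·f(k+1) − B(k−1)·f(k) − C = -1; need -1 = 0 — inconsistent ⇒ no f, not summable.

not Gosper-summable; s_k does not exist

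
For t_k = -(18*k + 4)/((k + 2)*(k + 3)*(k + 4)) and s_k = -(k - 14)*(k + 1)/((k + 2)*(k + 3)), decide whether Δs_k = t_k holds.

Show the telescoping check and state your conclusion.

s_(k+1) = -(k - 13)*(k + 2)/((k + 3)*(k + 4))
s_(k+1) − s_k = 2*(-9*k - 2)/(k**3 + 9*k**2 + 26*k + 24)
(s_(k+1) − s_k) − t_k = 0

Valid: the claim telescopes to t_k.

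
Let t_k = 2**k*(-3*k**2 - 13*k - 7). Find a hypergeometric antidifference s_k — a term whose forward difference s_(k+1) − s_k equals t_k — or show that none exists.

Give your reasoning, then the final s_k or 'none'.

Compute t_(k+1)/t_k: get 2*(3*k**2 + 19*k + 23)/(3*k**2 + 13*k + 7).
So A=2 and B=1, with C=k**2 + 13*k/3 + 7/3.
f must satisfy (2)·f(k+1) − (1)·f(k) = k**2 + 13*k/3 + 7/3.
deg f ≤ 2 (via 0,0,2).
Solving with deg f ≤ 2: f(k) = (3*k**2 + k - 1)/3.
So s_k = (B(k−1)f/C)·t_k = ((3*k**2 + k - 1)/(3*k**2 + 13*k + 7))·t_k = 2**k*(-3*k**2 - k + 1).
Check: Δs_k = 2**k*(-3*k**2 - 13*k - 7). ✓

s_k = 2**k*(-3*k**2 - k + 1)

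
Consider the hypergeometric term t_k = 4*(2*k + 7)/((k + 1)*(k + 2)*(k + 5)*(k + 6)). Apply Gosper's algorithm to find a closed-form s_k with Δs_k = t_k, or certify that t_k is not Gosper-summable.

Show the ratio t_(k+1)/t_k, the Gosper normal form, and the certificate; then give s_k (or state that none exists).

s_k = 4*k*(k + 6)/(5*(k**2 + 6*k + 5))

t_(k+1)/t_k = (k + 1)*(k + 5)*(2*k + 9)/((k + 3)*(k + 7)*(2*k + 7)).
So A=k + 1 and B=k + 7, with C=k**3 + 21*k**2/2 + 73*k/2 + 42.
Need (k + 1)·f(k+1) − (k + 6)·f(k) = k**3 + 21*k**2/2 + 73*k/2 + 42.
Degrees (1,1,3) ⇒ d ≤ 5.
Solve for f: f(k) = k*(k + 2)*(k + 3)*(k + 4)*(k + 6)/10 (degree 5 ≤ 5).
So s_k = (B(k−1)f/C)·t_k = (k*(k + 2)*(k + 6)**2/(5*(2*k + 7)))·t_k = 4*k*(k + 6)/(5*(k**2 + 6*k + 5)).
Verify: 4*(2*k + 7)/(k**4 + 14*k**3 + 65*k**2 + 112*k + 60) matches t_k.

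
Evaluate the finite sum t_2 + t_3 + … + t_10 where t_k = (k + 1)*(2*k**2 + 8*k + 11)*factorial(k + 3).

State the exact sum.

The ratio is (k + 2)*(k + 4)*(8*k + 2*(k + 1)**2 + 19)/((k + 1)*(2*k**2 + 8*k + 11)).
A = k + 4, B = 1, C = k**3 + 5*k**2 + 19*k/2 + 11/2.
Key eq: (k + 4)·f(k+1) = (1)·f(k) + (k**3 + 5*k**2 + 19*k/2 + 11/2).
From deg A=1, deg B=0, deg C=3: d=2.
Match coefficients ⇒ f(k) = (2*k**2 + 1)/2.
Certificate R = B(k−1)f/C = (2*k**2 + 1)/((k + 1)*(2*k**2 + 8*k + 11)) gives s_k = (2*k**2 + 1)*factorial(k + 3).
Verify: (k + 1)*(2*k**2 + 8*k + 11)*factorial(k + 3) matches t_k.
Σ_(k=2)^(10) t_k = s_(11) − s_(2) = 21184324761600 − (1080) = 21184324760520.

Σ = 21184324760520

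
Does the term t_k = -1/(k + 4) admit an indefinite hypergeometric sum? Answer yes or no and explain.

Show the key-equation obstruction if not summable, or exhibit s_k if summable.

r(k) = (k + 4)/(k + 5) after simplifying.
A = k + 4, B = k + 5, C = 1.
Need (k + 4)·f(k+1) − (k + 4)·f(k) = 1.
d = 0 from the (1,1,0) case.
Write f(k) = c0. Then LHS − RHS = -1, requiring -1 = 0: contradictory. No certificate.

No — the linear system for f has no solution.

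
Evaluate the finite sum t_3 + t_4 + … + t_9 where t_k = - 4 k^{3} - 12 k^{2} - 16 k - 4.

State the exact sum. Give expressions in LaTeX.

Σ = -12124

Compute t_(k+1)/t_k: get (k**3 + 6*k**2 + 13*k + 9)/(k**3 + 3*k**2 + 4*k + 1).
Take A(k)=1, B(k)=1, C(k)=k**3 + 3*k**2 + 4*k + 1.
f must satisfy (1)·f(k+1) − (1)·f(k) = k**3 + 3*k**2 + 4*k + 1.
From deg A=0, deg B=0, deg C=3: d=4.
A polynomial solution: f(k) = k*(k**3 + 2*k**2 + 3*k - 2)/4.
Certificate R = B(k−1)f/C = k*(k**3 + 2*k**2 + 3*k - 2)/(4*(k**3 + 3*k**2 + 4*k + 1)) gives s_k = k*(-k**3 - 2*k**2 - 3*k + 2).
Verify: -4*k**3 - 12*k**2 - 16*k - 4 matches t_k.
Σ_(k=3)^(9) t_k = s_(10) − s_(3) = -12280 − (-156) = -12124.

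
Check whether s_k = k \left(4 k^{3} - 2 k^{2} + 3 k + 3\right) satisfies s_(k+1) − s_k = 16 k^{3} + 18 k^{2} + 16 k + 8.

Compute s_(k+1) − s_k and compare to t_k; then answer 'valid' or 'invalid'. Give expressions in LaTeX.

valid; difference matches t_k

s_(k+1) = 4*k**4 + 14*k**3 + 21*k**2 + 19*k + 8
s_(k+1) − s_k = 16*k**3 + 18*k**2 + 16*k + 8
(s_(k+1) − s_k) − t_k = 0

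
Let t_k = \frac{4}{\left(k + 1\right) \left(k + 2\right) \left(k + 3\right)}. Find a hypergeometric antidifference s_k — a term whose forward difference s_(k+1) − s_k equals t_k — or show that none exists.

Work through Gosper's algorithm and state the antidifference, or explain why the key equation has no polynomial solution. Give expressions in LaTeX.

s_k = \frac{k \left(k + 3\right)}{\left(k + 1\right) \left(k + 2\right)}

The ratio is (k + 1)/(k + 4).
Gosper form: A/B · C(k+1)/C(k) with A=k + 1, B=k + 4, C=1.
Solve (k + 1)·f(k+1) − (k + 3)·f(k) = 1.
Bound: deg f ≤ 2.
Solving with deg f ≤ 2: f(k) = k*(k + 3)/4.
Then R = B(k−1)f/C = k*(k + 3)**2/4, so s_k = R(k)·t_k = k*(k + 3)/((k + 1)*(k + 2)).
Verify: 4/(k**3 + 6*k**2 + 11*k + 6) matches t_k.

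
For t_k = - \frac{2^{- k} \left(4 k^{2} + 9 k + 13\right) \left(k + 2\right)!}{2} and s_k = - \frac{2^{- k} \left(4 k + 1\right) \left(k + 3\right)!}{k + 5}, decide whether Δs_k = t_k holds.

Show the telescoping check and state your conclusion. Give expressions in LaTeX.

Invalid: residual \frac{2^{- k} \left(4 k^{3} + 29 k^{2} + 50 k + 63\right) \left(k + 2\right)!}{\left(k + 5\right) \left(k + 6\right)} ≠ 0.

s_(k+1) = -(4*k + 5)*factorial(k + 4)/(2*2**k*(k + 6))
s_(k+1) − s_k = -(4*k**3 + 33*k**2 + 75*k + 88)*factorial(k + 3)/(2*2**k*(k + 5)*(k + 6))
(s_(k+1) − s_k) − t_k = (4*k**3 + 29*k**2 + 50*k + 63)*factorial(k + 2)/(2**k*(k + 5)*(k + 6))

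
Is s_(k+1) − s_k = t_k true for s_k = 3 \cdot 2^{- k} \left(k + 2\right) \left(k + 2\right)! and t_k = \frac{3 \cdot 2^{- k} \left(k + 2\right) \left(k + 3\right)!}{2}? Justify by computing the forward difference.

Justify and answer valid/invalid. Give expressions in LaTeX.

Invalid: residual - \frac{3 \cdot 2^{- k} \left(k + 1\right) \left(k + 2\right)!}{2} ≠ 0.

s_(k+1) = 3*(k + 3)*factorial(k + 3)/(2*2**k)
s_(k+1) − s_k = 3*(k**2 + 4*k + 5)*factorial(k + 2)/(2*2**k)
(s_(k+1) − s_k) − t_k = -3*(k + 1)*factorial(k + 2)/(2*2**k)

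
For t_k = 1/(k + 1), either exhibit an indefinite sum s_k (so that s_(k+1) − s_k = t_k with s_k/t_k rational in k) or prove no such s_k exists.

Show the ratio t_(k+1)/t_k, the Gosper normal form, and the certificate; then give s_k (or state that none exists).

t_(k+1)/t_k = (k + 1)/(k + 2).
Gosper form: A/B · C(k+1)/C(k) with A=k + 1, B=k + 2, C=1.
Need (k + 1)·f(k+1) − (k + 1)·f(k) = 1.
From deg A=1, deg B=1, deg C=0: d=0.
Put f(k) = c0: A·f(k+1) − B(k−1)·f(k) − C = -1; need -1 = 0 — inconsistent ⇒ no f, not summable.

no hypergeometric antidifference exists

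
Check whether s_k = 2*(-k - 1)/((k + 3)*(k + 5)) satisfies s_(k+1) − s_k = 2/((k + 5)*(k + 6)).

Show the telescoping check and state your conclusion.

Invalid: residual 4*(-2*k - 9)/(k**4 + 18*k**3 + 119*k**2 + 342*k + 360) ≠ 0.

s_(k+1) = 2*(-k - 2)/((k + 4)*(k + 6))
s_(k+1) − s_k = 2*(k**2 + 3*k - 6)/(k**4 + 18*k**3 + 119*k**2 + 342*k + 360)
(s_(k+1) − s_k) − t_k = 4*(-2*k - 9)/(k**4 + 18*k**3 + 119*k**2 + 342*k + 360)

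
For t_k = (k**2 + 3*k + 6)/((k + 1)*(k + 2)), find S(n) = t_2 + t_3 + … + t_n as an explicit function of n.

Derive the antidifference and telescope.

r(k) = (k + 1)*(3*k + (k + 1)**2 + 9)/((k + 3)*(k**2 + 3*k + 6)) after simplifying.
A = k + 1, B = k + 3, C = k**2 + 3*k + 6.
f must satisfy (k + 1)·f(k+1) − (k + 2)·f(k) = k**2 + 3*k + 6.
Bound: deg f ≤ 2.
Solve for f: f(k) = k*(k + 5) (degree 2 ≤ 2).
Certificate R = B(k−1)f/C = k*(k + 2)*(k + 5)/(k**2 + 3*k + 6) gives s_k = k*(k + 5)/(k + 1).
Δs = (k**2 + 3*k + 6)/(k**2 + 3*k + 2), as required.
Telescope: S(n) = s_(n+1) − s_(2) = (n**2 + 7*n + 6)/(n + 2) − (14/3) = (3*n**2 + 7*n - 10)/(3*(n + 2)).

S(n) = (3*n**2 + 7*n - 10)/(3*(n + 2))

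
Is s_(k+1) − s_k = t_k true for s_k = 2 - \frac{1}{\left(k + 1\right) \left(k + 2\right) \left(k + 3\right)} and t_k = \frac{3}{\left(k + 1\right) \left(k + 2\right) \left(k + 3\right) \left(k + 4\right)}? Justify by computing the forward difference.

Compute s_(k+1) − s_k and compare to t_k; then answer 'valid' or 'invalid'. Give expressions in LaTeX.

s_(k+1) = 2 - 1/((k + 2)*(k + 3)*(k + 4))
s_(k+1) − s_k = 3/((k + 1)*(k + 2)*(k + 3)*(k + 4))
(s_(k+1) − s_k) − t_k = 0

valid (s_(k+1) − s_k reduces to t_k)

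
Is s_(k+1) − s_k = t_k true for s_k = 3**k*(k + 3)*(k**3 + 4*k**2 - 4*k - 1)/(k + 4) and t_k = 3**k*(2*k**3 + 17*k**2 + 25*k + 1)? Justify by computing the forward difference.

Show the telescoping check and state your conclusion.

Invalid: residual 3**k*(-2*k**4 - 24*k**3 - 89*k**2 - 105*k - 5)/(k**2 + 9*k + 20) ≠ 0.

s_(k+1) = 3**(k + 1)*k*(k**3 + 11*k**2 + 35*k + 28)/(k + 5)
s_(k+1) − s_k = 3**k*(2*k**5 + 33*k**4 + 194*k**3 + 477*k**2 + 404*k + 15)/(k**2 + 9*k + 20)
(s_(k+1) − s_k) − t_k = 3**k*(-2*k**4 - 24*k**3 - 89*k**2 - 105*k - 5)/(k**2 + 9*k + 20)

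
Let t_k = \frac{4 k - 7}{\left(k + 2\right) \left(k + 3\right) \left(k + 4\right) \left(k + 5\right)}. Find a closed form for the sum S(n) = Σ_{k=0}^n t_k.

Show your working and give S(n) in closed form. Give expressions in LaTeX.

Compute t_(k+1)/t_k: get (k + 2)*(4*k - 3)/((k + 6)*(4*k - 7)).
A = k + 2, B = k + 6, C = k - 7/4.
Set up (k + 2)·f(k+1) − (k + 5)·f(k) − (k - 7/4) = 0.
d = 3 from the (1,1,1) case.
A polynomial solution: f(k) = -k*(k**2 + 9*k + 74)/96.
Then R = B(k−1)f/C = -k*(k + 5)*(k**2 + 9*k + 74)/(24*(4*k - 7)), so s_k = R(k)·t_k = k*(-k**2 - 9*k - 74)/(24*(k + 2)*(k + 3)*(k + 4)).
Check: Δs_k = (4*k - 7)/(k**4 + 14*k**3 + 71*k**2 + 154*k + 120). ✓
Evaluate: s_(n+1) = (-n**3 - 12*n**2 - 95*n - 84)/(24*(n**3 + 12*n**2 + 47*n + 60)); subtract s_(0) = 0 ⇒ S(n) = (-n**3 - 12*n**2 - 95*n - 84)/(24*(n**3 + 12*n**2 + 47*n + 60)).

S(n) = \frac{- n^{3} - 12 n^{2} - 95 n - 84}{24 \left(n^{3} + 12 n^{2} + 47 n + 60\right)}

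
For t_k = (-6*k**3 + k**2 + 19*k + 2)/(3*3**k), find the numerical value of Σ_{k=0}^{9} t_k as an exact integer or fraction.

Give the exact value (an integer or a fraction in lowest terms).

Σ = -114706/59049

The ratio is (6*k**3 + 17*k**2 - 3*k - 16)/(3*(6*k**3 - k**2 - 19*k - 2)).
Take A(k)=1/3, B(k)=1, C(k)=k**3 - k**2/6 - 19*k/6 - 1/3.
Solve (1/3)·f(k+1) − (1)·f(k) = k**3 - k**2/6 - 19*k/6 - 1/3.
d = 3 from the (0,0,3) case.
A polynomial solution: f(k) = -(3*k**3 + 4*k**2 - k + 2)/2.
So s_k = (B(k−1)f/C)·t_k = (-3*(3*k**3 + 4*k**2 - k + 2)/(6*k**3 - k**2 - 19*k - 2))·t_k = (3*k**3 + 4*k**2 - k + 2)/3**k.
Δs = (-6*k**3 + k**2 + 19*k + 2)/(3*3**k), as required.
Σ_(k=0)^(9) t_k = s_(10) − s_(0) = 3392/59049 − (2) = -114706/59049.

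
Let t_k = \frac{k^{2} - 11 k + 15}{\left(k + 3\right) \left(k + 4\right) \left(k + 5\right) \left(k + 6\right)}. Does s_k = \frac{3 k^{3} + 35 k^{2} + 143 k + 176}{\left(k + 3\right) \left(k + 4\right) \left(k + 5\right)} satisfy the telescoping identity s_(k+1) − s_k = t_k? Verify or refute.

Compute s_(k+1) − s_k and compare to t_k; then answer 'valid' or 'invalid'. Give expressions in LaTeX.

valid (s_(k+1) − s_k reduces to t_k)

s_(k+1) = (143*k + 3*(k + 1)**3 + 35*(k + 1)**2 + 319)/((k + 4)*(k + 5)*(k + 6))
s_(k+1) − s_k = (k**2 - 11*k + 15)/(k**4 + 18*k**3 + 119*k**2 + 342*k + 360)
(s_(k+1) − s_k) − t_k = 0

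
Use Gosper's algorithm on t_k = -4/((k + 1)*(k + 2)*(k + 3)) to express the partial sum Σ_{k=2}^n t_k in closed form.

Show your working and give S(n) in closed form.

S(n) = (-n**2 - 5*n + 6)/(6*(n**2 + 5*n + 6))

Ratio r(k) = (k + 1)/(k + 4).
Take A(k)=k + 1, B(k)=k + 4, C(k)=1.
Need (k + 1)·f(k+1) − (k + 3)·f(k) = 1.
From deg A=1, deg B=1, deg C=0: d=2.
A polynomial solution: f(k) = k*(k + 3)/4.
R(k) = B(k−1)·f(k)/C(k) = k*(k + 3)**2/4; s_k = R·t_k = k*(-k - 3)/((k + 1)*(k + 2)).
Check: Δs_k = -4/(k**3 + 6*k**2 + 11*k + 6). ✓
s_(n+1) = (-n**2 - 5*n - 4)/(n**2 + 5*n + 6) and s_(2) = -5/6, so S(n) = (-n**2 - 5*n + 6)/(6*(n**2 + 5*n + 6)).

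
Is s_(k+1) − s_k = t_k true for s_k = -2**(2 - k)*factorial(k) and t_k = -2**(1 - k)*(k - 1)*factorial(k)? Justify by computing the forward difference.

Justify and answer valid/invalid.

s_(k+1) = -2**(1 - k)*factorial(k + 1)
s_(k+1) − s_k = -2**(1 - k)*(k - 1)*factorial(k)
(s_(k+1) − s_k) − t_k = 0

valid; difference matches t_k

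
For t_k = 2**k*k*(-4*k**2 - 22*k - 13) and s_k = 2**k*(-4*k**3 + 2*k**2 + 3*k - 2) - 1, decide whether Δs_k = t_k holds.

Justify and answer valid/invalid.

s_(k+1) = 2**(k + 1)*(3*k - 4*(k + 1)**3 + 2*(k + 1)**2 + 1) - 1
s_(k+1) − s_k = 2**k*k*(-4*k**2 - 22*k - 13)
(s_(k+1) − s_k) − t_k = 0

valid (s_(k+1) − s_k reduces to t_k)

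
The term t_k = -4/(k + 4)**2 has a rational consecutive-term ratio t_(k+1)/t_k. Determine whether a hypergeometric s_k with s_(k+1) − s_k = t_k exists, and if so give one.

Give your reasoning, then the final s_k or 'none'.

not Gosper-summable; s_k does not exist

Ratio r(k) = (k + 4)**2/(k + 5)**2.
Take A(k)=k**2 + 8*k + 16, B(k)=k**2 + 10*k + 25, C(k)=1.
Need (k**2 + 8*k + 16)·f(k+1) − (k**2 + 8*k + 16)·f(k) = 1.
d = 0 from the (2,2,0) case.
f = c0 ⇒ A·f(k+1) − B(k−1)·f(k) − C = -1. The system {-1 = 0} is inconsistent; no antidifference.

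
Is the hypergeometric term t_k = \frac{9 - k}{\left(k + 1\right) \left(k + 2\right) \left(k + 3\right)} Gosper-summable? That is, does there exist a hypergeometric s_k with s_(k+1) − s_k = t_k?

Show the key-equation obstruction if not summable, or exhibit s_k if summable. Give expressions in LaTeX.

Yes. s_k = \frac{k \left(2 k + 7\right)}{\left(k + 1\right) \left(k + 2\right)}.

t_(k+1)/t_k = (k - 8)*(k + 1)/((k - 9)*(k + 4)).
A = k + 1, B = k + 4, C = k - 9.
Set up (k + 1)·f(k+1) − (k + 3)·f(k) − (k - 9) = 0.
deg f ≤ 2 (via 1,1,1).
Match coefficients ⇒ f(k) = -k*(2*k + 7).
Certificate R = B(k−1)f/C = -k*(k + 3)*(2*k + 7)/(k - 9) gives s_k = k*(2*k + 7)/((k + 1)*(k + 2)).
s_(k+1) − s_k = (9 - k)/(k**3 + 6*k**2 + 11*k + 6) = t_k.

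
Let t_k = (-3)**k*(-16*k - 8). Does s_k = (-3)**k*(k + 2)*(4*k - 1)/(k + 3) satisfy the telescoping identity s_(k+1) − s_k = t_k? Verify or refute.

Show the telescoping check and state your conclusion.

Invalid: residual (-3)**k*(16*k**2 + 60*k + 23)/(k**2 + 7*k + 12) ≠ 0.

s_(k+1) = (-3)**(k + 1)*(k + 3)*(4*k + 3)/(k + 4)
s_(k+1) − s_k = (-3)**k*(-16*k**3 - 104*k**2 - 188*k - 73)/(k**2 + 7*k + 12)
(s_(k+1) − s_k) − t_k = (-3)**k*(16*k**2 + 60*k + 23)/(k**2 + 7*k + 12)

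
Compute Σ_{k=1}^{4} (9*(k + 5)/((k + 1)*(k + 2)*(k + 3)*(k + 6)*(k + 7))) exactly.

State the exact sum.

Σ = 5/77

Ratio r(k) = (k + 1)*(k + 6)**2/((k + 4)*(k + 5)*(k + 8)).
Factor: A=k + 1; B=k + 8; C=k**3 + 14*k**2 + 65*k + 100.
Need (k + 1)·f(k+1) − (k + 7)·f(k) = k**3 + 14*k**2 + 65*k + 100.
From deg A=1, deg B=1, deg C=3: d=6.
Match coefficients ⇒ f(k) = k*(k + 3)*(k + 4)**2*(k + 5)**2/36.
R(k) = B(k−1)·f(k)/C(k) = k*(k + 3)*(k + 4)*(k + 7)/36; s_k = R·t_k = k*(k**2 + 9*k + 20)/(4*(k**3 + 9*k**2 + 20*k + 12)).
Verify: 9*(k + 5)/(k**5 + 19*k**4 + 131*k**3 + 401*k**2 + 540*k + 252) matches t_k.
Telescoping: Σ = s_(5) − s_(1) = 75/308 − (5/28) = 5/77.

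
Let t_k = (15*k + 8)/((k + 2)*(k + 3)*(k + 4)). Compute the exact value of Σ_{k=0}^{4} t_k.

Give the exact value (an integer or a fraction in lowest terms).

Ratio r(k) = (k + 2)*(15*k + 23)/((k + 5)*(15*k + 8)).
Factor: A=k + 2; B=k + 5; C=k + 8/15.
Solve (k + 2)·f(k+1) − (k + 4)·f(k) = k + 8/15.
Degrees (1,1,1) ⇒ d ≤ 2.
Solve for f: f(k) = k*(19*k + 5)/90 (degree 2 ≤ 2).
So s_k = (B(k−1)f/C)·t_k = (k*(k + 4)*(19*k + 5)/(6*(15*k + 8)))·t_k = k*(19*k + 5)/(6*(k + 2)*(k + 3)).
Verify: (15*k + 8)/(k**3 + 9*k**2 + 26*k + 24) matches t_k.
Σ_(k=0)^(4) t_k = s_(5) − s_(0) = 125/84 − (0) = 125/84.

Σ = 125/84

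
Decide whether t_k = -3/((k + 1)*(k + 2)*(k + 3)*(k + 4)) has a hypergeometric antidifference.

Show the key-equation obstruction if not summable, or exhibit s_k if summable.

Yes. s_k = k*(-k**2 - 6*k - 11)/(6*(k + 1)*(k + 2)*(k + 3)).

The ratio is (k + 1)/(k + 5).
Factor: A=k + 1; B=k + 5; C=1.
Solve (k + 1)·f(k+1) − (k + 4)·f(k) = 1.
Bound: deg f ≤ 3.
Solving with deg f ≤ 3: f(k) = k*(k**2 + 6*k + 11)/18.
Certificate R = B(k−1)f/C = k*(k + 4)*(k**2 + 6*k + 11)/18 gives s_k = k*(-k**2 - 6*k - 11)/(6*(k + 1)*(k + 2)*(k + 3)).
Verify: -3/(k**4 + 10*k**3 + 35*k**2 + 50*k + 24) matches t_k.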